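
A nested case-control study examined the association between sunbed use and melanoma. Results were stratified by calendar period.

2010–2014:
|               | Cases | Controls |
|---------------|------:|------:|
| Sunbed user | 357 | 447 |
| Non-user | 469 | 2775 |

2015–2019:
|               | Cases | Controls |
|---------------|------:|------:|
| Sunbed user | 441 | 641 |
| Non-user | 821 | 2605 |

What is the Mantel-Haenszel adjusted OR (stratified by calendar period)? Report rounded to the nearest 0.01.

2.96

OR_MH = Σ(aᵢdᵢ/nᵢ) / Σ(bᵢcᵢ/nᵢ), where nᵢ is the stratum total.
Stratum 1 (2010–2014): n = 4048; a·d/n = 357·2775/4048 = 244.7320; b·c/n = 447·469/4048 = 51.7893
Stratum 2 (2015–2019): n = 4508; a·d/n = 441·2605/4508 = 254.8370; b·c/n = 641·821/4508 = 116.7394
OR_MH = (244.7320 + 254.8370) / (51.7893 + 116.7394) = 499.5689 / 168.5286 = 2.96430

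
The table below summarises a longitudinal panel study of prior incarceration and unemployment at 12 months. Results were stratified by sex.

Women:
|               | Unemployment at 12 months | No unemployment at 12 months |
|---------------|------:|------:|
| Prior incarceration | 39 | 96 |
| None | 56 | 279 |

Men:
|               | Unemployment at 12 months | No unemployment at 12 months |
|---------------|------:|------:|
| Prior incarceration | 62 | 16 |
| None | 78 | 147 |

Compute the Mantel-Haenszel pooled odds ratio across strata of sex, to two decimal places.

3.42

OR_MH = Σ(aᵢdᵢ/nᵢ) / Σ(bᵢcᵢ/nᵢ), where nᵢ is the stratum total.
Stratum 1 (Women): n = 470; a·d/n = 39·279/470 = 23.1511; b·c/n = 96·56/470 = 11.4383
Stratum 2 (Men): n = 303; a·d/n = 62·147/303 = 30.0792; b·c/n = 16·78/303 = 4.1188
OR_MH = (23.1511 + 30.0792) / (11.4383 + 4.1188) = 53.2303 / 15.5571 = 3.42160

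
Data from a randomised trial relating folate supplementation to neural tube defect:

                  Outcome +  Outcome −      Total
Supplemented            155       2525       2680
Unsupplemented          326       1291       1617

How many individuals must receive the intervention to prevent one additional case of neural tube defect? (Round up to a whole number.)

Risk in treated group = 155/2680 = 0.05784; risk in control = 326/1617 = 0.20161.
Absolute risk reduction = 0.20161 − 0.05784 = 0.14377
NNT = 1 / ARR = 1 / 0.14377 = 6.955 → round up → 7

7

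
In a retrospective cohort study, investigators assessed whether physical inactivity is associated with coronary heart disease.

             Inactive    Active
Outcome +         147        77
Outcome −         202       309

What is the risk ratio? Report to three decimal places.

2.111

Reading the table with exposure as columns: a = 147 (Inactive, case), b = 202 (Inactive, non-case), c = 77 (Active, case), d = 309.
Risk in exposed = 147/349 = 0.42120; risk in unexposed = 77/386 = 0.19948.
RR = 0.42120 / 0.19948 = 2.11149
The risk among the exposed is 2.11 times that among the unexposed.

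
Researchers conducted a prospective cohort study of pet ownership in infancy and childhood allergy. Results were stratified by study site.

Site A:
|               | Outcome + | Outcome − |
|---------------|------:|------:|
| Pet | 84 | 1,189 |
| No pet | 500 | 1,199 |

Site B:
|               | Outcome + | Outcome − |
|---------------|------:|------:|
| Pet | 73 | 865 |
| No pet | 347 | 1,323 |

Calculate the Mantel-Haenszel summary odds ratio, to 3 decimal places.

OR_MH = Σ(aᵢdᵢ/nᵢ) / Σ(bᵢcᵢ/nᵢ), where nᵢ is the stratum total.
Stratum 1 (Site A): n = 2972; a·d/n = 84·1199/2972 = 33.8883; b·c/n = 1189·500/2972 = 200.0336
Stratum 2 (Site B): n = 2608; a·d/n = 73·1323/2608 = 37.0318; b·c/n = 865·347/2608 = 115.0901
OR_MH = (33.8883 + 37.0318) / (200.0336 + 115.0901) = 70.9201 / 315.1238 = 0.22505

0.225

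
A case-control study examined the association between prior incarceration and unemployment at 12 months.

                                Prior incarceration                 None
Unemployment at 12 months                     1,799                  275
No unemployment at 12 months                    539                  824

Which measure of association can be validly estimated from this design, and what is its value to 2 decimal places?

10.00

Reading the table with exposure as columns: a = 1799 (Prior incarceration, case), b = 539 (Prior incarceration, non-case), c = 275 (None, case), d = 824.
This is a case-control study: participants were sampled on outcome status, so risks in the source population cannot be estimated directly — relative risk is not valid here. The odds ratio is the appropriate measure.
OR = (a·d)/(b·c) = (1799 × 824) / (539 × 275) = 1482376 / 148225 = 10.00085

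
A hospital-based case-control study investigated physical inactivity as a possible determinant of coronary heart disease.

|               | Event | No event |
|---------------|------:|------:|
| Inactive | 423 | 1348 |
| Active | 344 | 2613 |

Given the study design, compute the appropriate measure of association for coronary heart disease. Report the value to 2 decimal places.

Cells: a = 423, b = 1348, c = 344, d = 2613.
This is a hospital-based case-control study: participants were sampled on outcome status, so risks in the source population cannot be estimated directly — relative risk is not valid here. The odds ratio is the appropriate measure.
OR = (a·d)/(b·c) = (423 × 2613) / (1348 × 344) = 1105299 / 463712 = 2.38359

2.38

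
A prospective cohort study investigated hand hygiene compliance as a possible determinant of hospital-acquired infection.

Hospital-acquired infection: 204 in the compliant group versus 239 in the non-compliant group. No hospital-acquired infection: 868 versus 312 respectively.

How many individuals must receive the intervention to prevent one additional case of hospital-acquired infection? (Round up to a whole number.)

Risk in treated group = 204/1072 = 0.19030; risk in control = 239/551 = 0.43376.
Absolute risk reduction = 0.43376 − 0.19030 = 0.24346
NNT = 1 / ARR = 1 / 0.24346 = 4.107 → round up → 5

5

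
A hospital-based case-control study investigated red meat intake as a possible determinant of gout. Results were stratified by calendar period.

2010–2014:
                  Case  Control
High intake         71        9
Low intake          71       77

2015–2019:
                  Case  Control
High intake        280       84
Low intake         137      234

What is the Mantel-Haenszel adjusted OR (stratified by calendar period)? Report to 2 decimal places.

OR_MH = Σ(aᵢdᵢ/nᵢ) / Σ(bᵢcᵢ/nᵢ), where nᵢ is the stratum total.
Stratum 1 (2010–2014): n = 228; a·d/n = 71·77/228 = 23.9781; b·c/n = 9·71/228 = 2.8026
Stratum 2 (2015–2019): n = 735; a·d/n = 280·234/735 = 89.1429; b·c/n = 84·137/735 = 15.6571
OR_MH = (23.9781 + 89.1429) / (2.8026 + 15.6571) = 113.1209 / 18.4598 = 6.12797

6.13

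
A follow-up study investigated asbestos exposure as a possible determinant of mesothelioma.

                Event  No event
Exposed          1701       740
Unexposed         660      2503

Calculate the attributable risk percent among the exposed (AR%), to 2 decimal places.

Cells: a = 1701, b = 740, c = 660, d = 2503.
Risk in exposed = 1701/2441 = 0.69685; risk in unexposed = 660/3163 = 0.20866.
RR = 0.69685/0.20866 = 3.33958
AR% = (RR − 1)/RR × 100 = (3.33958 − 1)/3.33958 × 100 = 70.0561%

70.06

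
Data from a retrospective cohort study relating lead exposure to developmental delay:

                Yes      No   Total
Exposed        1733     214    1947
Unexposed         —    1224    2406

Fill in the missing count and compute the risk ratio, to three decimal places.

The missing cell is in the unexposed row: 2406 − 1224 = 1182.
So a = 1733, b = 214, c = 1182, d = 1224.
RR = [a/(a+b)] / [c/(c+d)] = (1733/1947) / (1182/2406) = 0.89009/0.49127 = 1.81180

1.812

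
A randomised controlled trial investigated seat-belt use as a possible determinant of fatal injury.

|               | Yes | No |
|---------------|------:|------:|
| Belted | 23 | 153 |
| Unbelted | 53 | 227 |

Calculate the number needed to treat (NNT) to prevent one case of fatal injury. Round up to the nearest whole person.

18

Risk in treated group = 23/176 = 0.13068; risk in control = 53/280 = 0.18929.
Absolute risk reduction = 0.18929 − 0.13068 = 0.05860
NNT = 1 / ARR = 1 / 0.05860 = 17.064 → round up → 18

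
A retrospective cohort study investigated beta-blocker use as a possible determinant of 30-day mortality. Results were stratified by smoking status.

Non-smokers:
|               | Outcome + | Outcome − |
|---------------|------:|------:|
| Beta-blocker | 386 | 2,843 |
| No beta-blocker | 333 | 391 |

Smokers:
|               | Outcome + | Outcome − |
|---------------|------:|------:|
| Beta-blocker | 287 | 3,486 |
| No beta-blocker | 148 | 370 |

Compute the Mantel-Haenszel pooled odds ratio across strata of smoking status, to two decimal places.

0.17

OR_MH = Σ(aᵢdᵢ/nᵢ) / Σ(bᵢcᵢ/nᵢ), where nᵢ is the stratum total.
Stratum 1 (Non-smokers): n = 3953; a·d/n = 386·391/3953 = 38.1801; b·c/n = 2843·333/3953 = 239.4938
Stratum 2 (Smokers): n = 4291; a·d/n = 287·370/4291 = 24.7471; b·c/n = 3486·148/4291 = 120.2349
OR_MH = (38.1801 + 24.7471) / (239.4938 + 120.2349) = 62.9273 / 359.7287 = 0.17493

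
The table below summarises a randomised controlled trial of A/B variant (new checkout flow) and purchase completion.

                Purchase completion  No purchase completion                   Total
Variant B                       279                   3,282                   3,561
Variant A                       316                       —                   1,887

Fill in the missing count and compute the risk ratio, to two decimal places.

The missing cell is in the unexposed row: 1887 − 316 = 1571.
So a = 279, b = 3282, c = 316, d = 1571.
RR = [a/(a+b)] / [c/(c+d)] = (279/3561) / (316/1887) = 0.07835/0.16746 = 0.46786

0.47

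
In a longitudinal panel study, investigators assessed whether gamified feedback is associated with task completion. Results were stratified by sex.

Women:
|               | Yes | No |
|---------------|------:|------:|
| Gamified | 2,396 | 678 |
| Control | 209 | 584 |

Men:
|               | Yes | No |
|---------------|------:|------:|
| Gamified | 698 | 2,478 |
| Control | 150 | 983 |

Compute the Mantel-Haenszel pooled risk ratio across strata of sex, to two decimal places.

2.44

RR_MH = Σ(aᵢ·n₀ᵢ/nᵢ) / Σ(cᵢ·n₁ᵢ/nᵢ), with n₁ᵢ = aᵢ+bᵢ (exposed), n₀ᵢ = cᵢ+dᵢ (unexposed), nᵢ = n₁ᵢ+n₀ᵢ.
Stratum 1 (Women): n₁ = 3074, n₀ = 793, n = 3867; a·n₀/n = 2396·793/3867 = 491.3442; c·n₁/n = 209·3074/3867 = 166.1407
Stratum 2 (Men): n₁ = 3176, n₀ = 1133, n = 4309; a·n₀/n = 698·1133/4309 = 183.5307; c·n₁/n = 150·3176/4309 = 110.5593
RR_MH = (491.3442 + 183.5307) / (166.1407 + 110.5593) = 674.8749 / 276.7000 = 2.43901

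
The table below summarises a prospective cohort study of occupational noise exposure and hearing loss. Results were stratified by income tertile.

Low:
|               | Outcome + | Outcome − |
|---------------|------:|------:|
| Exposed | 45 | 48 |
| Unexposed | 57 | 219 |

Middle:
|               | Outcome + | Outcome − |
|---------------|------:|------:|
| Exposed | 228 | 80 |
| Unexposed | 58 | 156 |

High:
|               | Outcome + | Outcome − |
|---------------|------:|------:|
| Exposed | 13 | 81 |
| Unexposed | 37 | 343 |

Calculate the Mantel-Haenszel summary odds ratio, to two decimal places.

4.61

OR_MH = Σ(aᵢdᵢ/nᵢ) / Σ(bᵢcᵢ/nᵢ), where nᵢ is the stratum total.
Stratum 1 (Low): n = 369; a·d/n = 45·219/369 = 26.7073; b·c/n = 48·57/369 = 7.4146
Stratum 2 (Middle): n = 522; a·d/n = 228·156/522 = 68.1379; b·c/n = 80·58/522 = 8.8889
Stratum 3 (High): n = 474; a·d/n = 13·343/474 = 9.4072; b·c/n = 81·37/474 = 6.3228
OR_MH = (26.7073 + 68.1379 + 9.4072) / (7.4146 + 8.8889 + 6.3228) = 104.2524 / 22.6263 = 4.60758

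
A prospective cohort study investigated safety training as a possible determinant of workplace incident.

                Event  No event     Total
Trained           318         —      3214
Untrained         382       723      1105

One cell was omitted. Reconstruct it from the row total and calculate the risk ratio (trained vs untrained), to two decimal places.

0.29

The missing cell is in the exposed row: 3214 − 318 = 2896.
So a = 318, b = 2896, c = 382, d = 723.
RR = [a/(a+b)] / [c/(c+d)] = (318/3214) / (382/1105) = 0.09894/0.34570 = 0.28621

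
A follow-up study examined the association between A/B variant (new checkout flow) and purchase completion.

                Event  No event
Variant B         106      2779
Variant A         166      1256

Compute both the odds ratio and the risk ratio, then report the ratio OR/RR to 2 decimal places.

Cells: a = 106, b = 2779, c = 166, d = 1256.
OR = (106·1256)/(2779·166) = 133136/461314 = 0.28860
Risk in exposed = 106/2885 = 0.03674; risk in unexposed = 166/1422 = 0.11674; RR = 0.31474
OR/RR = 0.28860 / 0.31474 = 0.91695
The outcome is not rare, so the OR lies further from 1 than the RR.

0.92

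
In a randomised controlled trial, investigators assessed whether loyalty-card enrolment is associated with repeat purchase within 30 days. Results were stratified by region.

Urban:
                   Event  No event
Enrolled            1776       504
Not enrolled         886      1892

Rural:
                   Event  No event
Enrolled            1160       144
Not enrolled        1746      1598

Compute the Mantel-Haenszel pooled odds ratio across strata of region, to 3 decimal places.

OR_MH = Σ(aᵢdᵢ/nᵢ) / Σ(bᵢcᵢ/nᵢ), where nᵢ is the stratum total.
Stratum 1 (Urban): n = 5058; a·d/n = 1776·1892/5058 = 664.3321; b·c/n = 504·886/5058 = 88.2847
Stratum 2 (Rural): n = 4648; a·d/n = 1160·1598/4648 = 398.8124; b·c/n = 144·1746/4648 = 54.0929
OR_MH = (664.3321 + 398.8124) / (88.2847 + 54.0929) = 1063.1445 / 142.3776 = 7.46708

7.467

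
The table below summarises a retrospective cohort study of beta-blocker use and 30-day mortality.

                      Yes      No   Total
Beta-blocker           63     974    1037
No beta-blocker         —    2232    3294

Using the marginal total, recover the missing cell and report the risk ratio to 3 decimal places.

0.188

The missing cell is in the unexposed row: 3294 − 2232 = 1062.
So a = 63, b = 974, c = 1062, d = 2232.
RR = [a/(a+b)] / [c/(c+d)] = (63/1037) / (1062/3294) = 0.06075/0.32240 = 0.18843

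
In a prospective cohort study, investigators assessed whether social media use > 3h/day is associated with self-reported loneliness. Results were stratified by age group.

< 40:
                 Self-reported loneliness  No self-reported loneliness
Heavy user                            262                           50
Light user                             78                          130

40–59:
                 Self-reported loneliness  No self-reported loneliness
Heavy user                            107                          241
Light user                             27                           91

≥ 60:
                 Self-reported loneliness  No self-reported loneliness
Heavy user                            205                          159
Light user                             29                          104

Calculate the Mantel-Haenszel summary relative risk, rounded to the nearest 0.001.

2.117

RR_MH = Σ(aᵢ·n₀ᵢ/nᵢ) / Σ(cᵢ·n₁ᵢ/nᵢ), with n₁ᵢ = aᵢ+bᵢ (exposed), n₀ᵢ = cᵢ+dᵢ (unexposed), nᵢ = n₁ᵢ+n₀ᵢ.
Stratum 1 (< 40): n₁ = 312, n₀ = 208, n = 520; a·n₀/n = 262·208/520 = 104.8000; c·n₁/n = 78·312/520 = 46.8000
Stratum 2 (40–59): n₁ = 348, n₀ = 118, n = 466; a·n₀/n = 107·118/466 = 27.0944; c·n₁/n = 27·348/466 = 20.1631
Stratum 3 (≥ 60): n₁ = 364, n₀ = 133, n = 497; a·n₀/n = 205·133/497 = 54.8592; c·n₁/n = 29·364/497 = 21.2394
RR_MH = (104.8000 + 27.0944 + 54.8592) / (46.8000 + 20.1631 + 21.2394) = 186.7536 / 88.2025 = 2.11733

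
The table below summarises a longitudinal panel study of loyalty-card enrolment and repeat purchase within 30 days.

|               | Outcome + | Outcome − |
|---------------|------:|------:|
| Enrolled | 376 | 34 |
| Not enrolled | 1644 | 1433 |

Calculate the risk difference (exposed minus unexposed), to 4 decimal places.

0.3828

Cells: a = 376, b = 34, c = 1644, d = 1433.
Risk in exposed = 376/410 = 0.917073; risk in unexposed = 1644/3077 = 0.534287.
Risk difference = 0.917073 − 0.534287 = 0.382787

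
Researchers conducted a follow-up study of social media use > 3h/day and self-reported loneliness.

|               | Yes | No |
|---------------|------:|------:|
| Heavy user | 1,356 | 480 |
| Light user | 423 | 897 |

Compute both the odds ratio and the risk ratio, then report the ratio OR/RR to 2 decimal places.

Cells: a = 1356, b = 480, c = 423, d = 897.
OR = (1356·897)/(480·423) = 1216332/203040 = 5.99060
Risk in exposed = 1356/1836 = 0.73856; risk in unexposed = 423/1320 = 0.32045; RR = 2.30473
OR/RR = 5.99060 / 2.30473 = 2.59926
The outcome is not rare, so the OR lies further from 1 than the RR.

2.60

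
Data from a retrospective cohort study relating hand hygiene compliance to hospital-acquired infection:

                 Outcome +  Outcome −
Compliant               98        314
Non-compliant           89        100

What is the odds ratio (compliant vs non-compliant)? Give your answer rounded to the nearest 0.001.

0.351

Cells: a = 98, b = 314, c = 89, d = 100.
OR = (a·d)/(b·c) = (98 × 100) / (314 × 89) = 9800 / 27946 = 0.35068
Exposure is associated with lower odds of hospital-acquired infection (OR = 0.35 < 1).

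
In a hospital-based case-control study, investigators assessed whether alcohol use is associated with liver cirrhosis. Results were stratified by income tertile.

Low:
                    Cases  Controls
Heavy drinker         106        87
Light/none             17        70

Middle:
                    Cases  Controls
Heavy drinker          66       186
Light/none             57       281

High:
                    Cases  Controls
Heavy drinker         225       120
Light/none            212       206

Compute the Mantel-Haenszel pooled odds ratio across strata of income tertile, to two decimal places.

OR_MH = Σ(aᵢdᵢ/nᵢ) / Σ(bᵢcᵢ/nᵢ), where nᵢ is the stratum total.
Stratum 1 (Low): n = 280; a·d/n = 106·70/280 = 26.5000; b·c/n = 87·17/280 = 5.2821
Stratum 2 (Middle): n = 590; a·d/n = 66·281/590 = 31.4339; b·c/n = 186·57/590 = 17.9695
Stratum 3 (High): n = 763; a·d/n = 225·206/763 = 60.7471; b·c/n = 120·212/763 = 33.3421
OR_MH = (26.5000 + 31.4339 + 60.7471) / (5.2821 + 17.9695 + 33.3421) = 118.6809 / 56.5937 = 2.09707

2.10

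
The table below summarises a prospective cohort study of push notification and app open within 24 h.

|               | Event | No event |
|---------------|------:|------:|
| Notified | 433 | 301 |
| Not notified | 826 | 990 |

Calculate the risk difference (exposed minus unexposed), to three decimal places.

Cells: a = 433, b = 301, c = 826, d = 990.
Risk in exposed = 433/734 = 0.589918; risk in unexposed = 826/1816 = 0.454846.
Risk difference = 0.589918 − 0.454846 = 0.135072

0.135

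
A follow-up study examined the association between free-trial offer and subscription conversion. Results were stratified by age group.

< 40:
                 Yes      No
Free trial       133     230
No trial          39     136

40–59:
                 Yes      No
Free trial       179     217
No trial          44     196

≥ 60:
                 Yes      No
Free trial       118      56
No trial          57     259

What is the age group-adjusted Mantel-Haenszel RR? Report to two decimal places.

RR_MH = Σ(aᵢ·n₀ᵢ/nᵢ) / Σ(cᵢ·n₁ᵢ/nᵢ), with n₁ᵢ = aᵢ+bᵢ (exposed), n₀ᵢ = cᵢ+dᵢ (unexposed), nᵢ = n₁ᵢ+n₀ᵢ.
Stratum 1 (< 40): n₁ = 363, n₀ = 175, n = 538; a·n₀/n = 133·175/538 = 43.2621; c·n₁/n = 39·363/538 = 26.3141
Stratum 2 (40–59): n₁ = 396, n₀ = 240, n = 636; a·n₀/n = 179·240/636 = 67.5472; c·n₁/n = 44·396/636 = 27.3962
Stratum 3 (≥ 60): n₁ = 174, n₀ = 316, n = 490; a·n₀/n = 118·316/490 = 76.0980; c·n₁/n = 57·174/490 = 20.2408
RR_MH = (43.2621 + 67.5472 + 76.0980) / (26.3141 + 27.3962 + 20.2408) = 186.9072 / 73.9512 = 2.52744

2.53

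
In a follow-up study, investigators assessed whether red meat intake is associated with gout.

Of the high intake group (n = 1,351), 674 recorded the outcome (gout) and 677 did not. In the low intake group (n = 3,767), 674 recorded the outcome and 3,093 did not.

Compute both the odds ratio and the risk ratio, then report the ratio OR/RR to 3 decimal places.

From the description: a = 674, b = 677, c = 674, d = 3093.
OR = (674·3093)/(677·674) = 2084682/456298 = 4.56869
Risk in exposed = 674/1351 = 0.49889; risk in unexposed = 674/3767 = 0.17892; RR = 2.78830
OR/RR = 4.56869 / 2.78830 = 1.63852
The outcome is not rare, so the OR lies further from 1 than the RR.

1.639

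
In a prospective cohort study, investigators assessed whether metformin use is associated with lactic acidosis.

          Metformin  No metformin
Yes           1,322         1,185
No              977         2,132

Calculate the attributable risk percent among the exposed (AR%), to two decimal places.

37.87

Reading the table with exposure as columns: a = 1322 (Metformin, case), b = 977 (Metformin, non-case), c = 1185 (No metformin, case), d = 2132.
Risk in exposed = 1322/2299 = 0.57503; risk in unexposed = 1185/3317 = 0.35725.
RR = 0.57503/0.35725 = 1.60961
AR% = (RR − 1)/RR × 100 = (1.60961 − 1)/1.60961 × 100 = 37.8730%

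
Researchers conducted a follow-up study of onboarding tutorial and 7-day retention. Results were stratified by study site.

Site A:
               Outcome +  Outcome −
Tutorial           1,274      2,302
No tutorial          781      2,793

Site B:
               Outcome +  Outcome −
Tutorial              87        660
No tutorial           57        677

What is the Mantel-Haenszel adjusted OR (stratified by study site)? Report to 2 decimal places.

1.94

OR_MH = Σ(aᵢdᵢ/nᵢ) / Σ(bᵢcᵢ/nᵢ), where nᵢ is the stratum total.
Stratum 1 (Site A): n = 7150; a·d/n = 1274·2793/7150 = 497.6618; b·c/n = 2302·781/7150 = 251.4492
Stratum 2 (Site B): n = 1481; a·d/n = 87·677/1481 = 39.7698; b·c/n = 660·57/1481 = 25.4018
OR_MH = (497.6618 + 39.7698) / (251.4492 + 25.4018) = 537.4316 / 276.8510 = 1.94123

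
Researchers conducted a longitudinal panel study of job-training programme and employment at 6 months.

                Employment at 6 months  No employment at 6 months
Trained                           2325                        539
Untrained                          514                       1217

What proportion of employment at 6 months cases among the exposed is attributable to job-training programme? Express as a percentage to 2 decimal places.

63.42

Cells: a = 2325, b = 539, c = 514, d = 1217.
Risk in exposed = 2325/2864 = 0.81180; risk in unexposed = 514/1731 = 0.29694.
RR = 0.81180/0.29694 = 2.73391
AR% = (RR − 1)/RR × 100 = (2.73391 − 1)/2.73391 × 100 = 63.4223%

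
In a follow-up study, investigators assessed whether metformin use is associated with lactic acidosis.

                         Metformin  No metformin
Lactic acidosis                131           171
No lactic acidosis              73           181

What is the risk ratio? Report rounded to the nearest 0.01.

1.32

Reading the table with exposure as columns: a = 131 (Metformin, case), b = 73 (Metformin, non-case), c = 171 (No metformin, case), d = 181.
Risk in exposed = 131/204 = 0.64216; risk in unexposed = 171/352 = 0.48580.
RR = 0.64216 / 0.48580 = 1.32187
The risk among the exposed is 1.32 times that among the unexposed.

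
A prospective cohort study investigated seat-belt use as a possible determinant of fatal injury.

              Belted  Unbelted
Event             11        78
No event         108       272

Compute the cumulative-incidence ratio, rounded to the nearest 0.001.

0.415

Reading the table with exposure as columns: a = 11 (Belted, case), b = 108 (Belted, non-case), c = 78 (Unbelted, case), d = 272.
Risk in exposed = 11/119 = 0.09244; risk in unexposed = 78/350 = 0.22286.
RR = 0.09244 / 0.22286 = 0.41478
The risk is 59% lower among the exposed than among the unexposed.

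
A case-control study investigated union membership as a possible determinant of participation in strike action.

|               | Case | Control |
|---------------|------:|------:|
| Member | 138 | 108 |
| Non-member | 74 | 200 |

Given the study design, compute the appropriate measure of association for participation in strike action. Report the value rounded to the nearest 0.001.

3.453

Cells: a = 138, b = 108, c = 74, d = 200.
This is a case-control study: participants were sampled on outcome status, so risks in the source population cannot be estimated directly — relative risk is not valid here. The odds ratio is the appropriate measure.
OR = (a·d)/(b·c) = (138 × 200) / (108 × 74) = 27600 / 7992 = 3.45345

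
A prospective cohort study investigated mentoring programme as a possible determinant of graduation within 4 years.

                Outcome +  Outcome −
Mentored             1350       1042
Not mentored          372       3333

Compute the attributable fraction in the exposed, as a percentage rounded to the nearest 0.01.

Cells: a = 1350, b = 1042, c = 372, d = 3333.
Risk in exposed = 1350/2392 = 0.56438; risk in unexposed = 372/3705 = 0.10040.
RR = 0.56438/0.10040 = 5.62106
AR% = (RR − 1)/RR × 100 = (5.62106 − 1)/5.62106 × 100 = 82.2097%

82.21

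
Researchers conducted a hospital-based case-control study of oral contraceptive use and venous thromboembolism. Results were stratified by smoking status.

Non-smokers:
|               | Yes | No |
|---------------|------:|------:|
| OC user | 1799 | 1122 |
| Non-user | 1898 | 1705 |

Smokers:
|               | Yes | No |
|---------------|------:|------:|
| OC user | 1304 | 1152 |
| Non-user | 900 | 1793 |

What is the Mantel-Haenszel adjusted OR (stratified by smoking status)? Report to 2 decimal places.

1.75

OR_MH = Σ(aᵢdᵢ/nᵢ) / Σ(bᵢcᵢ/nᵢ), where nᵢ is the stratum total.
Stratum 1 (Non-smokers): n = 6524; a·d/n = 1799·1705/6524 = 470.1556; b·c/n = 1122·1898/6524 = 326.4188
Stratum 2 (Smokers): n = 5149; a·d/n = 1304·1793/5149 = 454.0827; b·c/n = 1152·900/5149 = 201.3595
OR_MH = (470.1556 + 454.0827) / (326.4188 + 201.3595) = 924.2383 / 527.7782 = 1.75119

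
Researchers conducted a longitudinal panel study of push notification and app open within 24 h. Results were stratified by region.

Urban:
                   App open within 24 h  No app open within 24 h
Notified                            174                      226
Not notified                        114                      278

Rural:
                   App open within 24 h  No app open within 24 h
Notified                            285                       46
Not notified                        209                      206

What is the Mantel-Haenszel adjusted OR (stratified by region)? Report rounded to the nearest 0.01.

3.08

OR_MH = Σ(aᵢdᵢ/nᵢ) / Σ(bᵢcᵢ/nᵢ), where nᵢ is the stratum total.
Stratum 1 (Urban): n = 792; a·d/n = 174·278/792 = 61.0758; b·c/n = 226·114/792 = 32.5303
Stratum 2 (Rural): n = 746; a·d/n = 285·206/746 = 78.6997; b·c/n = 46·209/746 = 12.8874
OR_MH = (61.0758 + 78.6997) / (32.5303 + 12.8874) = 139.7755 / 45.4177 = 3.07756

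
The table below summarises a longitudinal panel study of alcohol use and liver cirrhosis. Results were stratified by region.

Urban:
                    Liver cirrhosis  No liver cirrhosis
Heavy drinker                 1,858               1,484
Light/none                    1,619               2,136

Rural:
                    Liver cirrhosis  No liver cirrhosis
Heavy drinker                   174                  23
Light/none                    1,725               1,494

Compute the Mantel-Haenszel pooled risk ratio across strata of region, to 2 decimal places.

1.33

RR_MH = Σ(aᵢ·n₀ᵢ/nᵢ) / Σ(cᵢ·n₁ᵢ/nᵢ), with n₁ᵢ = aᵢ+bᵢ (exposed), n₀ᵢ = cᵢ+dᵢ (unexposed), nᵢ = n₁ᵢ+n₀ᵢ.
Stratum 1 (Urban): n₁ = 3342, n₀ = 3755, n = 7097; a·n₀/n = 1858·3755/7097 = 983.0619; c·n₁/n = 1619·3342/7097 = 762.3923
Stratum 2 (Rural): n₁ = 197, n₀ = 3219, n = 3416; a·n₀/n = 174·3219/3416 = 163.9655; c·n₁/n = 1725·197/3416 = 99.4804
RR_MH = (983.0619 + 163.9655) / (762.3923 + 99.4804) = 1147.0273 / 861.8727 = 1.33085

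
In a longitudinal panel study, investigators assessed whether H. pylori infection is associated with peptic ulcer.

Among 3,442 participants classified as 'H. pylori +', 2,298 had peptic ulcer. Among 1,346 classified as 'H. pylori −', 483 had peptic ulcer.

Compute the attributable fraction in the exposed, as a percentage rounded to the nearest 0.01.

From the description: a = 2298, b = 1144, c = 483, d = 863.
Risk in exposed = 2298/3442 = 0.66764; risk in unexposed = 483/1346 = 0.35884.
RR = 0.66764/0.35884 = 1.86053
AR% = (RR − 1)/RR × 100 = (1.86053 − 1)/1.86053 × 100 = 46.2519%

46.25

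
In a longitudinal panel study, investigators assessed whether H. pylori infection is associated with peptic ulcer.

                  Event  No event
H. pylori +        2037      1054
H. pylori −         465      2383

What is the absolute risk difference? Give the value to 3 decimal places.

0.496

Cells: a = 2037, b = 1054, c = 465, d = 2383.
Risk in exposed = 2037/3091 = 0.659010; risk in unexposed = 465/2848 = 0.163272.
Risk difference = 0.659010 − 0.163272 = 0.495738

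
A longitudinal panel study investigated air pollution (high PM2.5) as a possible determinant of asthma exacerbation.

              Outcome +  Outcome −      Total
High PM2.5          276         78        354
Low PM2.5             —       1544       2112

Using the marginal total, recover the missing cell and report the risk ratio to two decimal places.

2.90

The missing cell is in the unexposed row: 2112 − 1544 = 568.
So a = 276, b = 78, c = 568, d = 1544.
RR = [a/(a+b)] / [c/(c+d)] = (276/354) / (568/2112) = 0.77966/0.26894 = 2.89902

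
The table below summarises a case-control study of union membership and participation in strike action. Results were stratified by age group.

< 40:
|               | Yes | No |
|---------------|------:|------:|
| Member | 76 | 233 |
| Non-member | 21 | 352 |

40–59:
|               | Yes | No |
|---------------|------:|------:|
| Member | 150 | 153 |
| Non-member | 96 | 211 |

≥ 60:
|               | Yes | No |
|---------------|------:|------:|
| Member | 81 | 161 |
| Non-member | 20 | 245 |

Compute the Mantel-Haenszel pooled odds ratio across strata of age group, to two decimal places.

3.46

OR_MH = Σ(aᵢdᵢ/nᵢ) / Σ(bᵢcᵢ/nᵢ), where nᵢ is the stratum total.
Stratum 1 (< 40): n = 682; a·d/n = 76·352/682 = 39.2258; b·c/n = 233·21/682 = 7.1745
Stratum 2 (40–59): n = 610; a·d/n = 150·211/610 = 51.8852; b·c/n = 153·96/610 = 24.0787
Stratum 3 (≥ 60): n = 507; a·d/n = 81·245/507 = 39.1420; b·c/n = 161·20/507 = 6.3511
OR_MH = (39.2258 + 51.8852 + 39.1420) / (7.1745 + 24.0787 + 6.3511) = 130.2531 / 37.6043 = 3.46378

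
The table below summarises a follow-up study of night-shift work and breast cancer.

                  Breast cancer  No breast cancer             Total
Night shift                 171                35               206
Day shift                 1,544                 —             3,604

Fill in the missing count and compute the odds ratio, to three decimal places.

6.519

The missing cell is in the unexposed row: 3604 − 1544 = 2060.
So a = 171, b = 35, c = 1544, d = 2060.
OR = (a·d)/(b·c) = (171 × 2060) / (35 × 1544) = 352260 / 54040 = 6.51850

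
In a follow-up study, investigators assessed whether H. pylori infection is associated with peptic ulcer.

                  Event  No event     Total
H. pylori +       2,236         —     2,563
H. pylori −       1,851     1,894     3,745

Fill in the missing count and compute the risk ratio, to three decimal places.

1.765

The missing cell is in the exposed row: 2563 − 2236 = 327.
So a = 2236, b = 327, c = 1851, d = 1894.
RR = [a/(a+b)] / [c/(c+d)] = (2236/2563) / (1851/3745) = 0.87242/0.49426 = 1.76510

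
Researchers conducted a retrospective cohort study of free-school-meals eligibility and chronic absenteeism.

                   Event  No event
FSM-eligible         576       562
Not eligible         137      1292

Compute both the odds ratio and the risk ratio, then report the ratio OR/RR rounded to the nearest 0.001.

Cells: a = 576, b = 562, c = 137, d = 1292.
OR = (576·1292)/(562·137) = 744192/76994 = 9.66558
Risk in exposed = 576/1138 = 0.50615; risk in unexposed = 137/1429 = 0.09587; RR = 5.27949
OR/RR = 9.66558 / 5.27949 = 1.83078
The outcome is not rare, so the OR lies further from 1 than the RR.

1.831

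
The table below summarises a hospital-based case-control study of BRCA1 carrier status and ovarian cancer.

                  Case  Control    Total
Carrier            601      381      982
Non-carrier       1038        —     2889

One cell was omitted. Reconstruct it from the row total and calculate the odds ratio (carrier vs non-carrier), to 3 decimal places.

The missing cell is in the unexposed row: 2889 − 1038 = 1851.
So a = 601, b = 381, c = 1038, d = 1851.
OR = (a·d)/(b·c) = (601 × 1851) / (381 × 1038) = 1112451 / 395478 = 2.81293

2.813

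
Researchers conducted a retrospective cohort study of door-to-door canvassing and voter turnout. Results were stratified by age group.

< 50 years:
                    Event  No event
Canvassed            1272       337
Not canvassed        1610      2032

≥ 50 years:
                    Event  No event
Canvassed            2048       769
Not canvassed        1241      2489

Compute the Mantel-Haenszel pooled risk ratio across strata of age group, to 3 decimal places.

RR_MH = Σ(aᵢ·n₀ᵢ/nᵢ) / Σ(cᵢ·n₁ᵢ/nᵢ), with n₁ᵢ = aᵢ+bᵢ (exposed), n₀ᵢ = cᵢ+dᵢ (unexposed), nᵢ = n₁ᵢ+n₀ᵢ.
Stratum 1 (< 50 years): n₁ = 1609, n₀ = 3642, n = 5251; a·n₀/n = 1272·3642/5251 = 882.2365; c·n₁/n = 1610·1609/5251 = 493.3327
Stratum 2 (≥ 50 years): n₁ = 2817, n₀ = 3730, n = 6547; a·n₀/n = 2048·3730/6547 = 1166.8001; c·n₁/n = 1241·2817/6547 = 533.9693
RR_MH = (882.2365 + 1166.8001) / (493.3327 + 533.9693) = 2049.0366 / 1027.3020 = 1.99458

1.995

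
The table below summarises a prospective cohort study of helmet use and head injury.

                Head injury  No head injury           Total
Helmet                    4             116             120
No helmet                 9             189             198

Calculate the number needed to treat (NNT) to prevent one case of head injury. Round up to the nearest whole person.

Risk in treated group = 4/120 = 0.03333; risk in control = 9/198 = 0.04545.
Absolute risk reduction = 0.04545 − 0.03333 = 0.01212
NNT = 1 / ARR = 1 / 0.01212 = 82.500 → round up → 83

83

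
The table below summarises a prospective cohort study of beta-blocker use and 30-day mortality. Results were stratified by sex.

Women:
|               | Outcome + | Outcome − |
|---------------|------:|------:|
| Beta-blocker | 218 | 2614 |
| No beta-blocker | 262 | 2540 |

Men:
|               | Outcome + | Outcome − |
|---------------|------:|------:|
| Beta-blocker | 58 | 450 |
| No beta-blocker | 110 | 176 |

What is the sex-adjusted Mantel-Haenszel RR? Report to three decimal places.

RR_MH = Σ(aᵢ·n₀ᵢ/nᵢ) / Σ(cᵢ·n₁ᵢ/nᵢ), with n₁ᵢ = aᵢ+bᵢ (exposed), n₀ᵢ = cᵢ+dᵢ (unexposed), nᵢ = n₁ᵢ+n₀ᵢ.
Stratum 1 (Women): n₁ = 2832, n₀ = 2802, n = 5634; a·n₀/n = 218·2802/5634 = 108.4196; c·n₁/n = 262·2832/5634 = 131.6976
Stratum 2 (Men): n₁ = 508, n₀ = 286, n = 794; a·n₀/n = 58·286/794 = 20.8917; c·n₁/n = 110·508/794 = 70.3778
RR_MH = (108.4196 + 20.8917) / (131.6976 + 70.3778) = 129.3113 / 202.0754 = 0.63992

0.640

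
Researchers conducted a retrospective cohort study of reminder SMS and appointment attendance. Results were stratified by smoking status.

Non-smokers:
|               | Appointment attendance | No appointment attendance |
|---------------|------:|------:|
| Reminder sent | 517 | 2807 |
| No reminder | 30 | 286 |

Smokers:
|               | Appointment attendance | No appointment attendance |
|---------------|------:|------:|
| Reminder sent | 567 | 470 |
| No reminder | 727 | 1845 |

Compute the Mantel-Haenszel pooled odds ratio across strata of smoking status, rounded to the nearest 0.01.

OR_MH = Σ(aᵢdᵢ/nᵢ) / Σ(bᵢcᵢ/nᵢ), where nᵢ is the stratum total.
Stratum 1 (Non-smokers): n = 3640; a·d/n = 517·286/3640 = 40.6214; b·c/n = 2807·30/3640 = 23.1346
Stratum 2 (Smokers): n = 3609; a·d/n = 567·1845/3609 = 289.8628; b·c/n = 470·727/3609 = 94.6772
OR_MH = (40.6214 + 289.8628) / (23.1346 + 94.6772) = 330.4843 / 117.8118 = 2.80519

2.81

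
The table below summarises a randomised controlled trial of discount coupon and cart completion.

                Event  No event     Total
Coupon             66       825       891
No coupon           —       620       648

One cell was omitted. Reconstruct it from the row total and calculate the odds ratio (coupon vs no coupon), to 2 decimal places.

The missing cell is in the unexposed row: 648 − 620 = 28.
So a = 66, b = 825, c = 28, d = 620.
OR = (a·d)/(b·c) = (66 × 620) / (825 × 28) = 40920 / 23100 = 1.77143

1.77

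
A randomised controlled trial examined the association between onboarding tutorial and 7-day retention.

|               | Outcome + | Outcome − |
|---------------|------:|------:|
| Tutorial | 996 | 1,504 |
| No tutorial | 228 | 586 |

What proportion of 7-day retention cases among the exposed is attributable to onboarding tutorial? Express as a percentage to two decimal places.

Cells: a = 996, b = 1504, c = 228, d = 586.
Risk in exposed = 996/2500 = 0.39840; risk in unexposed = 228/814 = 0.28010.
RR = 0.39840/0.28010 = 1.42236
AR% = (RR − 1)/RR × 100 = (1.42236 − 1)/1.42236 × 100 = 29.6942%

29.69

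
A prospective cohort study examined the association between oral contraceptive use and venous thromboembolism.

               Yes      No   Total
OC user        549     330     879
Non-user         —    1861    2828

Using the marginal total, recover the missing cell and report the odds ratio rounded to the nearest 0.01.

3.20

The missing cell is in the unexposed row: 2828 − 1861 = 967.
So a = 549, b = 330, c = 967, d = 1861.
OR = (a·d)/(b·c) = (549 × 1861) / (330 × 967) = 1021689 / 319110 = 3.20168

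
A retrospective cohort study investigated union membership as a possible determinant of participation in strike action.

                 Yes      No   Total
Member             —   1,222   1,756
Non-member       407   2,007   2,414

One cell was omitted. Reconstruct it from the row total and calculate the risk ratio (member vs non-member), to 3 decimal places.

The missing cell is in the exposed row: 1756 − 1222 = 534.
So a = 534, b = 1222, c = 407, d = 2007.
RR = [a/(a+b)] / [c/(c+d)] = (534/1756) / (407/2414) = 0.30410/0.16860 = 1.80368

1.804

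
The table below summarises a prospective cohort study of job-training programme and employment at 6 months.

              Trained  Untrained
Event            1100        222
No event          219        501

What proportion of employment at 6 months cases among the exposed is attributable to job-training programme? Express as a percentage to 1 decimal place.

63.2

Reading the table with exposure as columns: a = 1100 (Trained, case), b = 219 (Trained, non-case), c = 222 (Untrained, case), d = 501.
Risk in exposed = 1100/1319 = 0.83397; risk in unexposed = 222/723 = 0.30705.
RR = 0.83397/0.30705 = 2.71602
AR% = (RR − 1)/RR × 100 = (2.71602 − 1)/2.71602 × 100 = 63.1814%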